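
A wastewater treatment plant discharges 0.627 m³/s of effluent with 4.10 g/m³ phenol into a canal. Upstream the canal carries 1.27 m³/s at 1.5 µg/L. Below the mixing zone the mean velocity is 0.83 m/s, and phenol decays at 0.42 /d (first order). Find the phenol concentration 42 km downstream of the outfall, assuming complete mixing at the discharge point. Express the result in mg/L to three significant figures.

1.5 µg/L = 0.0015 mg/L.
After complete mixing, C₀ = (0.627·4.1 + 1.27·0.0015) / 1.897 = 1.356 mg/L.
Travel time t = 4.2e+04 m / 0.83 m/s = 5.06e+04 s = 0.5857 d.
C = 1.356·exp(−0.42·0.5857) = 1.356·0.7819 = 1.06 mg/L.

1.06 mg/L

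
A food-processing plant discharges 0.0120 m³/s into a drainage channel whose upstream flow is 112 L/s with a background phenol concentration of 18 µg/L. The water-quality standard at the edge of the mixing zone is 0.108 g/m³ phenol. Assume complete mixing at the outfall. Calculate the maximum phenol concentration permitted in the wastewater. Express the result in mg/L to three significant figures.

0.948 mg/L

112 L/s = 0.112 m³/s.
18 µg/L = 0.018 mg/L.
Mass balance: 0.108·0.124 = 0.012·Cₑ + 0.112·0.018.
Cₑ = (0.01339 − 0.002016) / 0.012 = 0.948 mg/L.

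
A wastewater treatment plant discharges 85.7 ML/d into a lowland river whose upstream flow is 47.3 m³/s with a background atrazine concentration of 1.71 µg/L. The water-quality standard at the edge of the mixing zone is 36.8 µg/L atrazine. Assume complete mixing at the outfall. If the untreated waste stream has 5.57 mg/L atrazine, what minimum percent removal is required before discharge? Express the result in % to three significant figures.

69.3 %

85.7 ML/d = 0.9919 m³/s.
1.71 µg/L = 0.00171 mg/L.
36.8 µg/L = 0.0368 mg/L.
Mass balance: 0.0368·48.29 = 0.9919·Cₑ + 47.3·0.00171.
Cₑ = (1.777 − 0.08088) / 0.9919 = 1.71 mg/L.
Required removal = 1 − 1.71/5.57 = 69.3 %.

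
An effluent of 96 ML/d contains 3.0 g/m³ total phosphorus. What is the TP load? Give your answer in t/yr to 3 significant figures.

105 t/yr

96 ML/d = 1.111 m³/s.
Mass flux = Q·C = 1.111 m³/s × 3 g/m³ = 3.333 g/s.
= 3.333 g/s × 31.56 = 105.2 t/yr.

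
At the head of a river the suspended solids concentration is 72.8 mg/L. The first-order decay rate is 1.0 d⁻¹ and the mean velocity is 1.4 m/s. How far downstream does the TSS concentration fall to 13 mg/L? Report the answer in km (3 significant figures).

208 km

From C = C₀·e^(−kt), t = ln(C₀/C)/k = ln(72.8/13)/1.0 = 1.723/1.0 = 1.723 d.
Distance = v·t = 1.4 m/s × 1.488e+05 s = 2.084e+05 m = 208.4 km.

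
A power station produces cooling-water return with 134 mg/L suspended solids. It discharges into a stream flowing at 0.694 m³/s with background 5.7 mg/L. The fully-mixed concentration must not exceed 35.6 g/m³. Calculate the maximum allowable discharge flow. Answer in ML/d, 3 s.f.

18.2 ML/d

Mass balance at complete mixing: C_std·(Q_w + Q_r) = Q_w·C_e + Q_r·C_b.
Rearranging, Q_w = Q_r·(C_std − C_b)/(C_e − C_std) = 0.694·(35.6 − 5.7) / (134 − 35.6) = 0.2109 m³/s.
= 18.22 ML/d.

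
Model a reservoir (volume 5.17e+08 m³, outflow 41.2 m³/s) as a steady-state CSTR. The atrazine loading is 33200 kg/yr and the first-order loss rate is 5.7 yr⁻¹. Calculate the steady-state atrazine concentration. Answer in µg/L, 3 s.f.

Outflow Q = 41.2 m³/s × 3.156e+07 s/yr = 1.3e+09 m³/yr.
Steady-state CSTR mass balance: W = Q·C + k·V·C, so C = W/(Q + kV).
Q + kV = 1.3e+09 + 5.7·5.17e+08 = 4.247e+09 m³/yr.
C = 33200/4.247e+09 = 7.817e-06 kg/m³ = 0.007817 mg/L = 7.817 µg/L.

7.82 µg/L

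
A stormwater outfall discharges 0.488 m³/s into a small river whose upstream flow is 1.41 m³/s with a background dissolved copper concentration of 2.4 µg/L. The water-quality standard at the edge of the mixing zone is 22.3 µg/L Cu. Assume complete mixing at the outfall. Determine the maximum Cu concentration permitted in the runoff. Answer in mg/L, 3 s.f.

2.4 µg/L = 0.0024 mg/L.
22.3 µg/L = 0.0223 mg/L.
Mass balance: 0.0223·1.898 = 0.488·Cₑ + 1.41·0.0024.
Cₑ = (0.04233 − 0.003384) / 0.488 = 0.0798 mg/L.

0.0798 mg/L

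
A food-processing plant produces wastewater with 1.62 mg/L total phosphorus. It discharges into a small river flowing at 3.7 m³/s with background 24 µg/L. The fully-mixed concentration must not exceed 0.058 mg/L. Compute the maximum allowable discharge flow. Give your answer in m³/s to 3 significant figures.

0.0805 m³/s

24 µg/L = 0.024 mg/L.
Mass balance at complete mixing: C_std·(Q_w + Q_r) = Q_w·C_e + Q_r·C_b.
Rearranging, Q_w = Q_r·(C_std − C_b)/(C_e − C_std) = 3.7·(0.058 − 0.024) / (1.62 − 0.058) = 0.08054 m³/s.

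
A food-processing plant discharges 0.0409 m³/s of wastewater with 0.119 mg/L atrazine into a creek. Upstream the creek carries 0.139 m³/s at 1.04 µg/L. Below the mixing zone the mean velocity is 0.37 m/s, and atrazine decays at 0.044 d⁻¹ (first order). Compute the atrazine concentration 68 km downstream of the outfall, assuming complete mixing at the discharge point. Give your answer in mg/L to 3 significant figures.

1.04 µg/L = 0.00104 mg/L.
After complete mixing, C₀ = (0.0409·0.119 + 0.139·0.00104) / 0.1799 = 0.02786 mg/L.
Travel time t = 6.8e+04 m / 0.37 m/s = 1.838e+05 s = 2.127 d.
C = 0.02786·exp(−0.044·2.127) = 0.02786·0.9107 = 0.02537 mg/L.

0.0254 mg/L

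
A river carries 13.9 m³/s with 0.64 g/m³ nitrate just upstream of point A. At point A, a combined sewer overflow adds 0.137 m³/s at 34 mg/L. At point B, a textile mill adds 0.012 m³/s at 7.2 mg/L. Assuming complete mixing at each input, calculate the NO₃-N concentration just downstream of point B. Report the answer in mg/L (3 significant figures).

After input A: C = (13.9·0.64 + 0.137·34) / 14.04 = 0.9656 mg/L.
After input B: C = (14.04·0.9656 + 0.012·7.2) / 14.05 = 0.9709 mg/L.

0.971 mg/L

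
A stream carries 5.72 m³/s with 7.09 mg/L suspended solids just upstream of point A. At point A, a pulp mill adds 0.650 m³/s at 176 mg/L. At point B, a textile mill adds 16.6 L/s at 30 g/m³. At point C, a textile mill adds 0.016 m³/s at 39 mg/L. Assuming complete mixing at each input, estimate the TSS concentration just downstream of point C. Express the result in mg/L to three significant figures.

24.4 mg/L

After input A: C = (5.72·7.09 + 0.65·176) / 6.37 = 24.33 mg/L.
16.6 L/s = 0.0166 m³/s.
After input B: C = (6.37·24.33 + 0.0166·30) / 6.387 = 24.34 mg/L.
After input C: C = (6.387·24.34 + 0.016·39) / 6.403 = 24.38 mg/L.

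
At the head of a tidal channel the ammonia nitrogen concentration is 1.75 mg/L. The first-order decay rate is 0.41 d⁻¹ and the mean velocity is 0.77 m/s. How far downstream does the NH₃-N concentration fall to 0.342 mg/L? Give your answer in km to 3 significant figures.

265 km

From C = C₀·e^(−kt), t = ln(C₀/C)/k = ln(1.75/0.342)/0.41 = 1.633/0.41 = 3.982 d.
Distance = v·t = 0.77 m/s × 3.44e+05 s = 2.649e+05 m = 264.9 km.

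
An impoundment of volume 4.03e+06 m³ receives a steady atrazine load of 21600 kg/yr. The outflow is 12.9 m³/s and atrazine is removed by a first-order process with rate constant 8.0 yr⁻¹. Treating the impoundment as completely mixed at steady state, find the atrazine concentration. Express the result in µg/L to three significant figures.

49.2 µg/L

Outflow Q = 12.9 m³/s × 3.156e+07 s/yr = 4.071e+08 m³/yr.
Steady-state CSTR mass balance: W = Q·C + k·V·C, so C = W/(Q + kV).
Q + kV = 4.071e+08 + 8.0·4.03e+06 = 4.393e+08 m³/yr.
C = 21600/4.393e+08 = 4.917e-05 kg/m³ = 0.04917 mg/L = 49.17 µg/L.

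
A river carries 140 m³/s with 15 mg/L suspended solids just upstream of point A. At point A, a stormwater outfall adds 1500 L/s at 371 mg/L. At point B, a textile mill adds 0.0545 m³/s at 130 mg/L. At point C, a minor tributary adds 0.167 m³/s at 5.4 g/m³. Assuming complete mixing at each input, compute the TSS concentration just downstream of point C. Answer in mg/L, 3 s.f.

18.8 mg/L

1500 L/s = 1.5 m³/s.
After input A: C = (140·15 + 1.5·371) / 141.5 = 18.77 mg/L.
After input B: C = (141.5·18.77 + 0.0545·130) / 141.6 = 18.82 mg/L.
After input C: C = (141.6·18.82 + 0.167·5.4) / 141.7 = 18.8 mg/L.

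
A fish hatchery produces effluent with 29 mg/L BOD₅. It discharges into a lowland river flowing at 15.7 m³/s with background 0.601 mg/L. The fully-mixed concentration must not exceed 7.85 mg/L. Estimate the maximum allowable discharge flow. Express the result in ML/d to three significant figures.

465 ML/d

Mass balance at complete mixing: C_std·(Q_w + Q_r) = Q_w·C_e + Q_r·C_b.
Rearranging, Q_w = Q_r·(C_std − C_b)/(C_e − C_std) = 15.7·(7.85 − 0.601) / (29 − 7.85) = 5.381 m³/s.
= 464.9 ML/d.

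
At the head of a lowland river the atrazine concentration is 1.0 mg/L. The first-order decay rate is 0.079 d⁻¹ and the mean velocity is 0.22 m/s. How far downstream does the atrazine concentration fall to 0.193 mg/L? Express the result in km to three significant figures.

From C = C₀·e^(−kt), t = ln(C₀/C)/k = ln(1.0/0.193)/0.079 = 1.645/0.079 = 20.82 d.
Distance = v·t = 0.22 m/s × 1.799e+06 s = 3.958e+05 m = 395.8 km.

396 km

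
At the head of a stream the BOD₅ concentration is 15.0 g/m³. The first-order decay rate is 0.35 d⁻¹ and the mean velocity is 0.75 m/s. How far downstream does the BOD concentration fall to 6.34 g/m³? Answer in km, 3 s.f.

159 km

From C = C₀·e^(−kt), t = ln(C₀/C)/k = ln(15.0/6.34)/0.35 = 0.8612/0.35 = 2.46 d.
Distance = v·t = 0.75 m/s × 2.126e+05 s = 1.594e+05 m = 159.4 km.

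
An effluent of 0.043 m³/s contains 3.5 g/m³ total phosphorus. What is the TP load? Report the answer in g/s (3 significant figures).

Mass flux = Q·C = 0.043 m³/s × 3.5 g/m³ = 0.1505 g/s.

0.150 g/s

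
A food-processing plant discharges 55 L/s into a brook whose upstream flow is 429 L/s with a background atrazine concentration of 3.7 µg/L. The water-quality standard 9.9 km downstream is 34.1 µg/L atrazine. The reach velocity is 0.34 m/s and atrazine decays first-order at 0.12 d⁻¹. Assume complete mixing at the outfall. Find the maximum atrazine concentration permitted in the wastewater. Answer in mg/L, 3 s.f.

55 L/s = 0.055 m³/s.
429 L/s = 0.429 m³/s.
3.7 µg/L = 0.0037 mg/L.
34.1 µg/L = 0.0341 mg/L.
Travel time to the compliance point: t = 9900/0.34 = 2.912e+04 s = 0.337 d; decay factor exp(−0.12·0.337) = 0.9604.
So the concentration just after mixing may be at most 0.0341/0.9604 = 0.03551 mg/L.
Mass balance: 0.03551·0.484 = 0.055·Cₑ + 0.429·0.0037.
Cₑ = (0.01719 − 0.001587) / 0.055 = 0.2836 mg/L.

0.284 mg/L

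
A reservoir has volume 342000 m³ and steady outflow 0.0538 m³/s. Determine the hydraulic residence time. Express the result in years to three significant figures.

0.201 yr

Q = 0.0538 m³/s × 3.156e+07 s/yr = 1.698e+06 m³/yr.
Hydraulic residence time τ = V/Q = 342000/1.698e+06 = 0.2014 yr.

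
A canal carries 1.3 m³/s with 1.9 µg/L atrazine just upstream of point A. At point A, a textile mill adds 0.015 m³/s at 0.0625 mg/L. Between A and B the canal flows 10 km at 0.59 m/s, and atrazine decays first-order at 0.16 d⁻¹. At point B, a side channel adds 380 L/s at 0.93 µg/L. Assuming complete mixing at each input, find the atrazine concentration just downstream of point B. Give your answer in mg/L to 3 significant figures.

0.00216 mg/L

1.9 µg/L = 0.0019 mg/L.
After input A: C = (1.3·0.0019 + 0.015·0.0625) / 1.315 = 0.002591 mg/L.
Over the 10 km reach to input B (t = 1.695e+04 s = 0.1962 d), decay gives C = 0.002591·exp(−0.16·0.1962) = 0.002511 mg/L.
380 L/s = 0.38 m³/s.
0.93 µg/L = 0.00093 mg/L.
After input B: C = (1.315·0.002511 + 0.38·0.00093) / 1.695 = 0.002157 mg/L.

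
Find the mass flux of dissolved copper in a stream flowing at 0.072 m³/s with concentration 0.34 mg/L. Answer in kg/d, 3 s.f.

Mass flux = Q·C = 0.072 m³/s × 0.34 g/m³ = 0.02448 g/s.
= 0.02448 g/s × 86.4 = 2.115 kg/d.

2.12 kg/d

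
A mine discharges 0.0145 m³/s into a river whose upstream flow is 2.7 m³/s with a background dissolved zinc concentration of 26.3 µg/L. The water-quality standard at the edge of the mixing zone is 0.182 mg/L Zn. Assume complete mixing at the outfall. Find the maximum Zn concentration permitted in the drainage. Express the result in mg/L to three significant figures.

29.2 mg/L

26.3 µg/L = 0.0263 mg/L.
Mass balance: 0.182·2.715 = 0.0145·Cₑ + 2.7·0.0263.
Cₑ = (0.494 − 0.07101) / 0.0145 = 29.17 mg/L.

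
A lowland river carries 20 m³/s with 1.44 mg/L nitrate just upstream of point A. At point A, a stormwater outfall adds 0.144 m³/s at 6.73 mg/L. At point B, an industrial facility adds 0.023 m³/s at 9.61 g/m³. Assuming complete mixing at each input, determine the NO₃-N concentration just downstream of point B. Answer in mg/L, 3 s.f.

After input A: C = (20·1.44 + 0.144·6.73) / 20.14 = 1.478 mg/L.
After input B: C = (20.14·1.478 + 0.023·9.61) / 20.17 = 1.487 mg/L.

1.49 mg/L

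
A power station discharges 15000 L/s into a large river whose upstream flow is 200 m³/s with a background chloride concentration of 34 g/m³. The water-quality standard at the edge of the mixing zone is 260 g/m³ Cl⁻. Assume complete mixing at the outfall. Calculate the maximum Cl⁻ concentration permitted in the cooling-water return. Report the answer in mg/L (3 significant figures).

3270 mg/L

15000 L/s = 15 m³/s.
Mass balance: 260·215 = 15·Cₑ + 200·34.
Cₑ = (5.59e+04 − 6800) / 15 = 3273 mg/L.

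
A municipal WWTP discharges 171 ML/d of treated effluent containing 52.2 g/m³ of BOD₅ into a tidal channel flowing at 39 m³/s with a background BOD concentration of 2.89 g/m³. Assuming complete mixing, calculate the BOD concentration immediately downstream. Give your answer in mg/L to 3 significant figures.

5.27 mg/L

171 ML/d = 1.979 m³/s.
Flow-weighted mixing gives C = (1.979·52.2 + 39·2.89) / (1.979 + 39) = 216/40.98 = 5.272 mg/L.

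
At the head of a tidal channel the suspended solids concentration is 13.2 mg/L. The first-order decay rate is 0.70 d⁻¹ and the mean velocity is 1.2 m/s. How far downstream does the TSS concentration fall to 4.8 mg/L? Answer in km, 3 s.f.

From C = C₀·e^(−kt), t = ln(C₀/C)/k = ln(13.2/4.8)/0.70 = 1.012/0.70 = 1.445 d.
Distance = v·t = 1.2 m/s × 1.249e+05 s = 1.498e+05 m = 149.8 km.

150 km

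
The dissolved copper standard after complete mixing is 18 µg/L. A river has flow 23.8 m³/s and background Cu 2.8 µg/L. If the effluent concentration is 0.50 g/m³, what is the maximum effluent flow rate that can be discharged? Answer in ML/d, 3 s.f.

2.8 µg/L = 0.0028 mg/L.
18 µg/L = 0.018 mg/L.
Mass balance at complete mixing: C_std·(Q_w + Q_r) = Q_w·C_e + Q_r·C_b.
Rearranging, Q_w = Q_r·(C_std − C_b)/(C_e − C_std) = 23.8·(0.018 − 0.0028) / (0.5 − 0.018) = 0.7505 m³/s.
= 64.85 ML/d.

64.8 ML/d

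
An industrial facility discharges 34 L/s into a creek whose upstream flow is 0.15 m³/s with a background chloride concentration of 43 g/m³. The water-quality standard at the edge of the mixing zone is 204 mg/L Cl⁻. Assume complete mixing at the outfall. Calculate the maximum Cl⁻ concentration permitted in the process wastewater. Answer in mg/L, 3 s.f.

914 mg/L

34 L/s = 0.034 m³/s.
Mass balance: 204·0.184 = 0.034·Cₑ + 0.15·43.
Cₑ = (37.54 − 6.45) / 0.034 = 914.3 mg/L.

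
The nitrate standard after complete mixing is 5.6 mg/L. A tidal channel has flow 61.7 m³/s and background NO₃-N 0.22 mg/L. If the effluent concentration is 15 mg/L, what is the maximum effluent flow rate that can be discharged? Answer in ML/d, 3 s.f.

3050 ML/d

Mass balance at complete mixing: C_std·(Q_w + Q_r) = Q_w·C_e + Q_r·C_b.
Rearranging, Q_w = Q_r·(C_std − C_b)/(C_e − C_std) = 61.7·(5.6 − 0.22) / (15 − 5.6) = 35.31 m³/s.
= 3051 ML/d.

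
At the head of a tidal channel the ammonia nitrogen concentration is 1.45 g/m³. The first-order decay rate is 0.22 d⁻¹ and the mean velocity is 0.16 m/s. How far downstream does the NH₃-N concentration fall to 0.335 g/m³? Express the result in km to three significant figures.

92.1 km

From C = C₀·e^(−kt), t = ln(C₀/C)/k = ln(1.45/0.335)/0.22 = 1.465/0.22 = 6.66 d.
Distance = v·t = 0.16 m/s × 5.754e+05 s = 9.207e+04 m = 92.07 km.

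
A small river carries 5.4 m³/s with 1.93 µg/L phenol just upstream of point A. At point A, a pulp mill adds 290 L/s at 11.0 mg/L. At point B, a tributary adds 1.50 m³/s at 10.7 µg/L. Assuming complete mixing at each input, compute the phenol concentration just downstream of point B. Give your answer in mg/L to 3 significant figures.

0.447 mg/L

1.93 µg/L = 0.00193 mg/L.
290 L/s = 0.29 m³/s.
After input A: C = (5.4·0.00193 + 0.29·11) / 5.69 = 0.5625 mg/L.
10.7 µg/L = 0.0107 mg/L.
After input B: C = (5.69·0.5625 + 1.5·0.0107) / 7.19 = 0.4474 mg/L.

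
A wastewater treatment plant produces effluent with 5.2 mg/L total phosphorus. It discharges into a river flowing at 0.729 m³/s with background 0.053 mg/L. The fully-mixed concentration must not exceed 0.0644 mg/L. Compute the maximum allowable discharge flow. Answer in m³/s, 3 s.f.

Mass balance at complete mixing: C_std·(Q_w + Q_r) = Q_w·C_e + Q_r·C_b.
Rearranging, Q_w = Q_r·(C_std − C_b)/(C_e − C_std) = 0.729·(0.0644 − 0.053) / (5.2 − 0.0644) = 0.001618 m³/s.

0.00162 m³/s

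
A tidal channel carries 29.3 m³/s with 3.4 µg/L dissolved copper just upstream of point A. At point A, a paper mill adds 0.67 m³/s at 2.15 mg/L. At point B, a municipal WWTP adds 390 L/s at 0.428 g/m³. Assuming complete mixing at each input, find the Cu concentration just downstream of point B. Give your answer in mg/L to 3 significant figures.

3.4 µg/L = 0.0034 mg/L.
After input A: C = (29.3·0.0034 + 0.67·2.15) / 29.97 = 0.05139 mg/L.
390 L/s = 0.39 m³/s.
After input B: C = (29.97·0.05139 + 0.39·0.428) / 30.36 = 0.05623 mg/L.

0.0562 mg/L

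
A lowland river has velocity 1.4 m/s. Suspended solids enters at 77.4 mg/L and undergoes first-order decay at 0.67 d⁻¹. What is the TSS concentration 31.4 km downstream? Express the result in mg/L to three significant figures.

65.0 mg/L

Travel time t = 31.4 km / 1.4 m/s = 3.14e+04/1.4 = 2.243e+04 s = 0.2596 d.
First-order decay: C = 77.4·exp(−0.67·0.2596) = 77.4·0.8404 = 65.04 mg/L.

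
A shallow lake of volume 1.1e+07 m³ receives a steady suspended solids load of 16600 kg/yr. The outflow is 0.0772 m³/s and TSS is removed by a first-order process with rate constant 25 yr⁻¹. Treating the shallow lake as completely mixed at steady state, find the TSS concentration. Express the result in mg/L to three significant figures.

0.0598 mg/L

Outflow Q = 0.0772 m³/s × 3.156e+07 s/yr = 2.436e+06 m³/yr.
Steady-state CSTR mass balance: W = Q·C + k·V·C, so C = W/(Q + kV).
Q + kV = 2.436e+06 + 25·1.1e+07 = 2.774e+08 m³/yr.
C = 16600/2.774e+08 = 5.983e-05 kg/m³ = 0.05983 mg/L.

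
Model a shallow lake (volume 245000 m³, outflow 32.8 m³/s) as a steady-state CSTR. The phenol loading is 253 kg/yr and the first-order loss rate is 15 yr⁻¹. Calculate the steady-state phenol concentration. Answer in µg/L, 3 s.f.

Outflow Q = 32.8 m³/s × 3.156e+07 s/yr = 1.035e+09 m³/yr.
Steady-state CSTR mass balance: W = Q·C + k·V·C, so C = W/(Q + kV).
Q + kV = 1.035e+09 + 15·245000 = 1.039e+09 m³/yr.
C = 253/1.039e+09 = 2.436e-07 kg/m³ = 0.0002436 mg/L = 0.2436 µg/L.

0.244 µg/L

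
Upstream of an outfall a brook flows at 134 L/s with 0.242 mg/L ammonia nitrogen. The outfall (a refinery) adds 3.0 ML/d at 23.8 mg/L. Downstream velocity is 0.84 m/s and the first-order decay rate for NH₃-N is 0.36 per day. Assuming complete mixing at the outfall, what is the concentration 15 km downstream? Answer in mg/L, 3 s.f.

4.73 mg/L

3.0 ML/d = 0.03472 m³/s.
134 L/s = 0.134 m³/s.
After complete mixing, C₀ = (0.03472·23.8 + 0.134·0.242) / 0.1687 = 5.09 mg/L.
Travel time t = 1.5e+04 m / 0.84 m/s = 1.786e+04 s = 0.2067 d.
C = 5.09·exp(−0.36·0.2067) = 5.09·0.9283 = 4.725 mg/L.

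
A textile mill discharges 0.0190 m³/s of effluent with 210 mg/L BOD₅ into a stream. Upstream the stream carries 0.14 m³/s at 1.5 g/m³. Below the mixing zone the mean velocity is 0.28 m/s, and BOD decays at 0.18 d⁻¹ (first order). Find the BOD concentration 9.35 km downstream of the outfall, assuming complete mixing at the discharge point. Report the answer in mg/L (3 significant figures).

After complete mixing, C₀ = (0.019·210 + 0.14·1.5) / 0.159 = 26.42 mg/L.
Travel time t = 9350 m / 0.28 m/s = 3.339e+04 s = 0.3865 d.
C = 26.42·exp(−0.18·0.3865) = 26.42·0.9328 = 24.64 mg/L.

24.6 mg/L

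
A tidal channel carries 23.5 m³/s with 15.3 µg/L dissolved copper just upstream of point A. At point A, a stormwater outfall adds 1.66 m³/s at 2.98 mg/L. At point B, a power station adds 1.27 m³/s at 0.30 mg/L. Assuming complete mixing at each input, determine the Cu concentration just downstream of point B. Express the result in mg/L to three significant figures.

15.3 µg/L = 0.0153 mg/L.
After input A: C = (23.5·0.0153 + 1.66·2.98) / 25.16 = 0.2109 mg/L.
After input B: C = (25.16·0.2109 + 1.27·0.3) / 26.43 = 0.2152 mg/L.

0.215 mg/L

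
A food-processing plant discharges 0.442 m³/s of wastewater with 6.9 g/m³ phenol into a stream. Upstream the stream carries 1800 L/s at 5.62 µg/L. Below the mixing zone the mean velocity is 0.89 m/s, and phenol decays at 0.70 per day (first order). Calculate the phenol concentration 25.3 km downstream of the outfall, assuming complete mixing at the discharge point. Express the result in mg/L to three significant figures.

1.08 mg/L

1800 L/s = 1.8 m³/s.
5.62 µg/L = 0.00562 mg/L.
After complete mixing, C₀ = (0.442·6.9 + 1.8·0.00562) / 2.242 = 1.365 mg/L.
Travel time t = 2.53e+04 m / 0.89 m/s = 2.843e+04 s = 0.329 d.
C = 1.365·exp(−0.70·0.329) = 1.365·0.7943 = 1.084 mg/L.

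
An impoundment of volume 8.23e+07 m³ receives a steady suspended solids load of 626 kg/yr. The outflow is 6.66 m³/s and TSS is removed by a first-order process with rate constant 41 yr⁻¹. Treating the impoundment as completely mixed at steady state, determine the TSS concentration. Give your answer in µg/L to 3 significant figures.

Outflow Q = 6.66 m³/s × 3.156e+07 s/yr = 2.102e+08 m³/yr.
Steady-state CSTR mass balance: W = Q·C + k·V·C, so C = W/(Q + kV).
Q + kV = 2.102e+08 + 41·8.23e+07 = 3.584e+09 m³/yr.
C = 626/3.584e+09 = 1.746e-07 kg/m³ = 0.0001746 mg/L = 0.1746 µg/L.

0.175 µg/L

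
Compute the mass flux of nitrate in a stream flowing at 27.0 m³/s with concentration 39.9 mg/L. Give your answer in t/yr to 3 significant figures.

34000 t/yr

Mass flux = Q·C = 27 m³/s × 39.9 g/m³ = 1077 g/s.
= 1077 g/s × 31.56 = 3.4e+04 t/yr.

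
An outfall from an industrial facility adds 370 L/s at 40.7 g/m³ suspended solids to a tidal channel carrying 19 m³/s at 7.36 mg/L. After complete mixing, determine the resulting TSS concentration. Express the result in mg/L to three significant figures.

370 L/s = 0.37 m³/s.
Conservation of mass across the mixing zone: C = (0.37·40.7 + 19·7.36) / (0.37 + 19) = 154.9/19.37 = 7.997 mg/L.

8.00 mg/L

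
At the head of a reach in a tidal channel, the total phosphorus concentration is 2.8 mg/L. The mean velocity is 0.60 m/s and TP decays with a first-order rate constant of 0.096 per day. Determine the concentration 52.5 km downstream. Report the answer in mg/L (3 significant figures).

2.54 mg/L

Travel time t = 52.5 km / 0.60 m/s = 5.25e+04/0.60 = 8.75e+04 s = 1.013 d.
First-order decay: C = 2.8·exp(−0.096·1.013) = 2.8·0.9074 = 2.541 mg/L.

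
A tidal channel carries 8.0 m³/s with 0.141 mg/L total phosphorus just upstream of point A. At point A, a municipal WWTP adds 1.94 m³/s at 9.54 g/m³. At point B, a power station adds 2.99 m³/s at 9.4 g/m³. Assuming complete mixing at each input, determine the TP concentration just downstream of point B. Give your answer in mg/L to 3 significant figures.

After input A: C = (8·0.141 + 1.94·9.54) / 9.94 = 1.975 mg/L.
After input B: C = (9.94·1.975 + 2.99·9.4) / 12.93 = 3.692 mg/L.

3.69 mg/L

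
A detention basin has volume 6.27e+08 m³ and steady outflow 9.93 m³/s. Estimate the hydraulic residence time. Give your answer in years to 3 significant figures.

2.00 yr

Q = 9.93 m³/s × 3.156e+07 s/yr = 3.134e+08 m³/yr.
Hydraulic residence time τ = V/Q = 6.27e+08/3.134e+08 = 2.001 yr.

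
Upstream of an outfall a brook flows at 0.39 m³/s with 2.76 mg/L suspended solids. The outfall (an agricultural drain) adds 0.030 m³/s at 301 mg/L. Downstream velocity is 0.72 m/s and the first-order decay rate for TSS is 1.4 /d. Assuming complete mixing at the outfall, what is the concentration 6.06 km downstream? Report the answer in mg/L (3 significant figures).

21.0 mg/L

After complete mixing, C₀ = (0.03·301 + 0.39·2.76) / 0.42 = 24.06 mg/L.
Travel time t = 6060 m / 0.72 m/s = 8417 s = 0.09742 d.
C = 24.06·exp(−1.4·0.09742) = 24.06·0.8725 = 21 mg/L.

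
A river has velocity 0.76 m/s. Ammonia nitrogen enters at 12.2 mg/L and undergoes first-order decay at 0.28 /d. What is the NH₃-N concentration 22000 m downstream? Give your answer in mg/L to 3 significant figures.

11.1 mg/L

Travel time t = 22000 m / 0.76 m/s = 2.2e+04/0.76 = 2.895e+04 s = 0.335 d.
First-order decay: C = 12.2·exp(−0.28·0.335) = 12.2·0.9105 = 11.11 mg/L.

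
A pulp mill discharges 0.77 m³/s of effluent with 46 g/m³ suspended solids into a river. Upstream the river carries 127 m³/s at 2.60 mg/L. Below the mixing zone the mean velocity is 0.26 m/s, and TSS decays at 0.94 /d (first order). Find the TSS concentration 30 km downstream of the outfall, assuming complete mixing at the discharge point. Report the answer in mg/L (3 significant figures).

After complete mixing, C₀ = (0.77·46 + 127·2.6) / 127.8 = 2.862 mg/L.
Travel time t = 3e+04 m / 0.26 m/s = 1.154e+05 s = 1.335 d.
C = 2.862·exp(−0.94·1.335) = 2.862·0.285 = 0.8155 mg/L.

0.815 mg/L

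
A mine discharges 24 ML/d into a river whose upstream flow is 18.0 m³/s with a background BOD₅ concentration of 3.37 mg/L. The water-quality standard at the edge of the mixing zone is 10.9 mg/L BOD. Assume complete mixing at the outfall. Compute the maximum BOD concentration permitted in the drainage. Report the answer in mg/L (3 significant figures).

24 ML/d = 0.2778 m³/s.
Mass balance: 10.9·18.28 = 0.2778·Cₑ + 18·3.37.
Cₑ = (199.2 − 60.66) / 0.2778 = 498.8 mg/L.

499 mg/L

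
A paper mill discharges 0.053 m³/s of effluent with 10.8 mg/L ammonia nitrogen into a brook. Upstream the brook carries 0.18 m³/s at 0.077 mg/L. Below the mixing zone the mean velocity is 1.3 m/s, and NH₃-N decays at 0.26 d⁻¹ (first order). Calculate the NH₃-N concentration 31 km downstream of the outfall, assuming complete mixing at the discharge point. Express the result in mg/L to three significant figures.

2.34 mg/L

After complete mixing, C₀ = (0.053·10.8 + 0.18·0.077) / 0.233 = 2.516 mg/L.
Travel time t = 3.1e+04 m / 1.3 m/s = 2.385e+04 s = 0.276 d.
C = 2.516·exp(−0.26·0.276) = 2.516·0.9308 = 2.342 mg/L.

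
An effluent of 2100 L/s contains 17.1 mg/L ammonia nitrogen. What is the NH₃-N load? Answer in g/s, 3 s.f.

2100 L/s = 2.1 m³/s.
Mass flux = Q·C = 2.1 m³/s × 17.1 g/m³ = 35.91 g/s.

35.9 g/s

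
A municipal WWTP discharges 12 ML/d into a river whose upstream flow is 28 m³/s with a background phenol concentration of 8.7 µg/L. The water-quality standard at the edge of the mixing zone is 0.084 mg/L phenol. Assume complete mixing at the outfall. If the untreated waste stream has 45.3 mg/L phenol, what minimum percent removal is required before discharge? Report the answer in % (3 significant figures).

66.3 %

12 ML/d = 0.1389 m³/s.
8.7 µg/L = 0.0087 mg/L.
Mass balance: 0.084·28.14 = 0.1389·Cₑ + 28·0.0087.
Cₑ = (2.364 − 0.2436) / 0.1389 = 15.26 mg/L.
Required removal = 1 − 15.26/45.3 = 66.3 %.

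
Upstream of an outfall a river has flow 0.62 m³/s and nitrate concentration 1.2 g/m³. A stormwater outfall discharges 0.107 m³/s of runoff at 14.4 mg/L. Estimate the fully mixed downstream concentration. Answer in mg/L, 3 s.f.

Conservation of mass across the mixing zone: C = (0.107·14.4 + 0.62·1.2) / (0.107 + 0.62) = 2.285/0.727 = 3.143 mg/L.

3.14 mg/L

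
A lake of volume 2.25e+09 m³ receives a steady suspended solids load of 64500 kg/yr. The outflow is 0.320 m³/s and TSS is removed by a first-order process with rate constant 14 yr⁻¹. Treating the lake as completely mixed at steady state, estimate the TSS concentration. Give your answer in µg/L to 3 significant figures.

Outflow Q = 0.320 m³/s × 3.156e+07 s/yr = 1.01e+07 m³/yr.
Steady-state CSTR mass balance: W = Q·C + k·V·C, so C = W/(Q + kV).
Q + kV = 1.01e+07 + 14·2.25e+09 = 3.151e+10 m³/yr.
C = 64500/3.151e+10 = 2.047e-06 kg/m³ = 0.002047 mg/L = 2.047 µg/L.

2.05 µg/L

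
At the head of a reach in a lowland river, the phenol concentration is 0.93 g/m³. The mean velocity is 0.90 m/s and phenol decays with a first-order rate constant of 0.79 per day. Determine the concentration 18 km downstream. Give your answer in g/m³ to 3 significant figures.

Travel time t = 18 km / 0.90 m/s = 1.8e+04/0.90 = 2e+04 s = 0.2315 d.
First-order decay: C = 0.93·exp(−0.79·0.2315) = 0.93·0.8329 = 0.7746 g/m³.

0.775 g/m³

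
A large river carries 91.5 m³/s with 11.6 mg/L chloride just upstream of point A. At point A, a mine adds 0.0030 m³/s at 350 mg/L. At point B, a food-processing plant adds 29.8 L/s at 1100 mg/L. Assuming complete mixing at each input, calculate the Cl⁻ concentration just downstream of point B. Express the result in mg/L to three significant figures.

After input A: C = (91.5·11.6 + 0.003·350) / 91.5 = 11.61 mg/L.
29.8 L/s = 0.0298 m³/s.
After input B: C = (91.5·11.61 + 0.0298·1100) / 91.53 = 11.97 mg/L.

12.0 mg/L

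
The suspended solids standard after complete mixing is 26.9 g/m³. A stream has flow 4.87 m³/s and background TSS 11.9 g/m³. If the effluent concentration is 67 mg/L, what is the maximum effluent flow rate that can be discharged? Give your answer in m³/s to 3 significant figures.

Mass balance at complete mixing: C_std·(Q_w + Q_r) = Q_w·C_e + Q_r·C_b.
Rearranging, Q_w = Q_r·(C_std − C_b)/(C_e − C_std) = 4.87·(26.9 − 11.9) / (67 − 26.9) = 1.822 m³/s.

1.82 m³/s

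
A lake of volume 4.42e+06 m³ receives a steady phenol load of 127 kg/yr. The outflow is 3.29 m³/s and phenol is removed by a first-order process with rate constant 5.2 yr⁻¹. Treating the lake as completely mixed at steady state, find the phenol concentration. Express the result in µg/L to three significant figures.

Outflow Q = 3.29 m³/s × 3.156e+07 s/yr = 1.038e+08 m³/yr.
Steady-state CSTR mass balance: W = Q·C + k·V·C, so C = W/(Q + kV).
Q + kV = 1.038e+08 + 5.2·4.42e+06 = 1.268e+08 m³/yr.
C = 127/1.268e+08 = 1.002e-06 kg/m³ = 0.001002 mg/L = 1.002 µg/L.

1.00 µg/L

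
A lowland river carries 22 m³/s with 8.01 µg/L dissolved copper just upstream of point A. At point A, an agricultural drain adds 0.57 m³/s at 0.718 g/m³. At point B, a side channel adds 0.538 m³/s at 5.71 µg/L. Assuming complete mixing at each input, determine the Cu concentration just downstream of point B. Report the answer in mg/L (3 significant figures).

0.0255 mg/L

8.01 µg/L = 0.00801 mg/L.
After input A: C = (22·0.00801 + 0.57·0.718) / 22.57 = 0.02594 mg/L.
5.71 µg/L = 0.00571 mg/L.
After input B: C = (22.57·0.02594 + 0.538·0.00571) / 23.11 = 0.02547 mg/L.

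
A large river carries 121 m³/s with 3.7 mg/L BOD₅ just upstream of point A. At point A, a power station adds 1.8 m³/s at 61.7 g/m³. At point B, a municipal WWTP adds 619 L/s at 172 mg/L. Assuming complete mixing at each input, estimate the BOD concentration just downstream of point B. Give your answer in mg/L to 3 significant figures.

5.39 mg/L

After input A: C = (121·3.7 + 1.8·61.7) / 122.8 = 4.55 mg/L.
619 L/s = 0.619 m³/s.
After input B: C = (122.8·4.55 + 0.619·172) / 123.4 = 5.39 mg/L.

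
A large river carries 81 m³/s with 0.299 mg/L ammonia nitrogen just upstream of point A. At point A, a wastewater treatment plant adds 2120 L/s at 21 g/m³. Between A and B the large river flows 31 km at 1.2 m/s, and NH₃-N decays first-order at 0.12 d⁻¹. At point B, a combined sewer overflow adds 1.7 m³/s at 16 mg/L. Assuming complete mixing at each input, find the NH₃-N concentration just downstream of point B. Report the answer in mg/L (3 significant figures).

1.10 mg/L

2120 L/s = 2.12 m³/s.
After input A: C = (81·0.299 + 2.12·21) / 83.12 = 0.827 mg/L.
Over the 31 km reach to input B (t = 2.583e+04 s = 0.299 d), decay gives C = 0.827·exp(−0.12·0.299) = 0.7978 mg/L.
After input B: C = (83.12·0.7978 + 1.7·16) / 84.82 = 1.103 mg/L.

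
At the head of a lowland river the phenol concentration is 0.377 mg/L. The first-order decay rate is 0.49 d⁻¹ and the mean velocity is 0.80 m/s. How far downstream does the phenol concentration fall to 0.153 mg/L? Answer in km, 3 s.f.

From C = C₀·e^(−kt), t = ln(C₀/C)/k = ln(0.377/0.153)/0.49 = 0.9018/0.49 = 1.84 d.
Distance = v·t = 0.80 m/s × 1.59e+05 s = 1.272e+05 m = 127.2 km.

127 km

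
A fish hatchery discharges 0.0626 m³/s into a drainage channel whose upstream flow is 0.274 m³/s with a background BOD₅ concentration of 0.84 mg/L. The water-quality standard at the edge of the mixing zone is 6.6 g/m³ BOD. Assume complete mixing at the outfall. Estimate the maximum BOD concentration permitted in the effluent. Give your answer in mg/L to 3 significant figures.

Mass balance: 6.6·0.3366 = 0.0626·Cₑ + 0.274·0.84.
Cₑ = (2.222 − 0.2302) / 0.0626 = 31.81 mg/L.

31.8 mg/L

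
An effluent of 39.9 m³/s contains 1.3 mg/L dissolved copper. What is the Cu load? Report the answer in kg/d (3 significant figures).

4480 kg/d

Mass flux = Q·C = 39.9 m³/s × 1.3 g/m³ = 51.87 g/s.
= 51.87 g/s × 86.4 = 4482 kg/d.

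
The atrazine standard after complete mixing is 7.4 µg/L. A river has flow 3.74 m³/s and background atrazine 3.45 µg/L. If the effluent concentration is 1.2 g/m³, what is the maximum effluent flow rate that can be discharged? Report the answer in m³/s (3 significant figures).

3.45 µg/L = 0.00345 mg/L.
7.4 µg/L = 0.0074 mg/L.
Mass balance at complete mixing: C_std·(Q_w + Q_r) = Q_w·C_e + Q_r·C_b.
Rearranging, Q_w = Q_r·(C_std − C_b)/(C_e − C_std) = 3.74·(0.0074 − 0.00345) / (1.2 − 0.0074) = 0.01239 m³/s.

0.0124 m³/s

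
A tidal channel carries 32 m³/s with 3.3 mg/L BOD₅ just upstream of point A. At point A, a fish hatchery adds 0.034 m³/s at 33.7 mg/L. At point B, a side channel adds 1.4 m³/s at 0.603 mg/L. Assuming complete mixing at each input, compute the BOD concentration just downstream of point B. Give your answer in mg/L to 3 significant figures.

After input A: C = (32·3.3 + 0.034·33.7) / 32.03 = 3.332 mg/L.
After input B: C = (32.03·3.332 + 1.4·0.603) / 33.43 = 3.218 mg/L.

3.22 mg/L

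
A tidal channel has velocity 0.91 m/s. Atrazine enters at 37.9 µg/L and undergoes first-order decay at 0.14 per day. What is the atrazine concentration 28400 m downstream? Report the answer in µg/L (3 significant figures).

Travel time t = 28400 m / 0.91 m/s = 2.84e+04/0.91 = 3.121e+04 s = 0.3612 d.
First-order decay: C = 37.9·exp(−0.14·0.3612) = 37.9·0.9507 = 36.03 µg/L.

36.0 µg/L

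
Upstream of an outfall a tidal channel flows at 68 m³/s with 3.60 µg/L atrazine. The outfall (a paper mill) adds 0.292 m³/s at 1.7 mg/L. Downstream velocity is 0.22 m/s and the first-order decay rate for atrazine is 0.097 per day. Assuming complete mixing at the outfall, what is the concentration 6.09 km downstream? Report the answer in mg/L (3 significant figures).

3.60 µg/L = 0.0036 mg/L.
After complete mixing, C₀ = (0.292·1.7 + 68·0.0036) / 68.29 = 0.01085 mg/L.
Travel time t = 6090 m / 0.22 m/s = 2.768e+04 s = 0.3204 d.
C = 0.01085·exp(−0.097·0.3204) = 0.01085·0.9694 = 0.01052 mg/L.

0.0105 mg/L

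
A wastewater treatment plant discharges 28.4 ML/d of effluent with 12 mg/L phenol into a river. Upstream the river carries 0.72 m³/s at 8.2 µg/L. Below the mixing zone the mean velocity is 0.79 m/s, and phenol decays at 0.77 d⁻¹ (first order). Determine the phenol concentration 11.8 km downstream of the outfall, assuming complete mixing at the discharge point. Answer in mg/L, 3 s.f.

28.4 ML/d = 0.3287 m³/s.
8.2 µg/L = 0.0082 mg/L.
After complete mixing, C₀ = (0.3287·12 + 0.72·0.0082) / 1.049 = 3.767 mg/L.
Travel time t = 1.18e+04 m / 0.79 m/s = 1.494e+04 s = 0.1729 d.
C = 3.767·exp(−0.77·0.1729) = 3.767·0.8754 = 3.297 mg/L.

3.30 mg/L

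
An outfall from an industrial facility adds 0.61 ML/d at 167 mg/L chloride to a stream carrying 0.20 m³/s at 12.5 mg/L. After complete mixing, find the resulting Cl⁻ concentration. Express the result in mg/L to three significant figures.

0.61 ML/d = 0.00706 m³/s.
By mass balance at complete mixing, C = (0.00706·167 + 0.2·12.5) / (0.00706 + 0.2) = 3.679/0.2071 = 17.77 mg/L.

17.8 mg/L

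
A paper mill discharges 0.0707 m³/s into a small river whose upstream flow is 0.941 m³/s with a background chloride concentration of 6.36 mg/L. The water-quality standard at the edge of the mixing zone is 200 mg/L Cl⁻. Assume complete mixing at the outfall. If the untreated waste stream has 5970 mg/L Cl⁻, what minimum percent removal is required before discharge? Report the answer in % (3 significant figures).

Mass balance: 200·1.012 = 0.0707·Cₑ + 0.941·6.36.
Cₑ = (202.3 − 5.985) / 0.0707 = 2777 mg/L.
Required removal = 1 − 2777/5970 = 53.48 %.

53.5 %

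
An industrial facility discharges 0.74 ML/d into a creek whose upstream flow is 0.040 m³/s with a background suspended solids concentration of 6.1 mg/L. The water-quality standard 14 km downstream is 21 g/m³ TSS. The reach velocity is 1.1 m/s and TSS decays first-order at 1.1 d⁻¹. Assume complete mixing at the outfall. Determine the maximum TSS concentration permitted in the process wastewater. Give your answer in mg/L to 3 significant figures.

112 mg/L

0.74 ML/d = 0.008565 m³/s.
Travel time to the compliance point: t = 1.4e+04/1.1 = 1.273e+04 s = 0.1473 d; decay factor exp(−1.1·0.1473) = 0.8504.
So the concentration just after mixing may be at most 21/0.8504 = 24.69 mg/L.
Mass balance: 24.69·0.04856 = 0.008565·Cₑ + 0.04·6.1.
Cₑ = (1.199 − 0.244) / 0.008565 = 111.5 mg/L.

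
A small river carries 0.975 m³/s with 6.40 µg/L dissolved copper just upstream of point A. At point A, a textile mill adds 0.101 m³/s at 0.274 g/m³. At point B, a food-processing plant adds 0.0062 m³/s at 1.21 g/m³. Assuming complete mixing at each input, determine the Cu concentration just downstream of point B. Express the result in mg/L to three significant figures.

0.0383 mg/L

6.40 µg/L = 0.0064 mg/L.
After input A: C = (0.975·0.0064 + 0.101·0.274) / 1.076 = 0.03152 mg/L.
After input B: C = (1.076·0.03152 + 0.0062·1.21) / 1.082 = 0.03827 mg/L.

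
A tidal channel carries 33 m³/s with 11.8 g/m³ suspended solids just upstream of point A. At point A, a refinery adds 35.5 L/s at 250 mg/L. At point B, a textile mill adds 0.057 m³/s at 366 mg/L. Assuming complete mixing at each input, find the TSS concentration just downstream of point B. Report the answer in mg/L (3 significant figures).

12.7 mg/L

35.5 L/s = 0.0355 m³/s.
After input A: C = (33·11.8 + 0.0355·250) / 33.04 = 12.06 mg/L.
After input B: C = (33.04·12.06 + 0.057·366) / 33.09 = 12.67 mg/L.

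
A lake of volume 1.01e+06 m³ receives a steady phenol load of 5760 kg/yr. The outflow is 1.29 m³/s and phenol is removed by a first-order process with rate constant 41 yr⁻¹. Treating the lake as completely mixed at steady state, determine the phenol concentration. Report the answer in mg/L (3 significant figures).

0.0701 mg/L

Outflow Q = 1.29 m³/s × 3.156e+07 s/yr = 4.071e+07 m³/yr.
Steady-state CSTR mass balance: W = Q·C + k·V·C, so C = W/(Q + kV).
Q + kV = 4.071e+07 + 41·1.01e+06 = 8.212e+07 m³/yr.
C = 5760/8.212e+07 = 7.014e-05 kg/m³ = 0.07014 mg/L.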